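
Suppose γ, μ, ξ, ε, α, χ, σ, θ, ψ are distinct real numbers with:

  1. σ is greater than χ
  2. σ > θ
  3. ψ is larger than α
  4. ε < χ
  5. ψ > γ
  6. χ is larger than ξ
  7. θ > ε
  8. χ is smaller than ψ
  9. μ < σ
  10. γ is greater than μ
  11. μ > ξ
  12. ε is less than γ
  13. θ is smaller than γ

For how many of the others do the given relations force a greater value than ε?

The elements the relations force above ε are χ, θ, σ, γ, ψ — no chain reaches any other.
That is 5.

5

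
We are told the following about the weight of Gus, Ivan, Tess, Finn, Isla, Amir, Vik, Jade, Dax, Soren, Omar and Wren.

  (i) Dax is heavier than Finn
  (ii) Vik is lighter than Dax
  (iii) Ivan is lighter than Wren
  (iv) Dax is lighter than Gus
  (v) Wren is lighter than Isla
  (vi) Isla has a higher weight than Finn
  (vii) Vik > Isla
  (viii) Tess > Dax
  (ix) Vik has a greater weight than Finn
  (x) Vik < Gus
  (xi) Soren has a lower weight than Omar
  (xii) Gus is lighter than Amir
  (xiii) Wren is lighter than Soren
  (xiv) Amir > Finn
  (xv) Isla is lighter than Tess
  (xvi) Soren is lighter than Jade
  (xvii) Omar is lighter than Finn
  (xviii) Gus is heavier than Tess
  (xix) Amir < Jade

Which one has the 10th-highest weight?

The consecutive relations fix a unique order: Ivan < Wren < Soren < Omar < Finn < Isla < Vik < Dax < Tess < Gus < Amir < Jade.
The 10th largest is Soren.

Soren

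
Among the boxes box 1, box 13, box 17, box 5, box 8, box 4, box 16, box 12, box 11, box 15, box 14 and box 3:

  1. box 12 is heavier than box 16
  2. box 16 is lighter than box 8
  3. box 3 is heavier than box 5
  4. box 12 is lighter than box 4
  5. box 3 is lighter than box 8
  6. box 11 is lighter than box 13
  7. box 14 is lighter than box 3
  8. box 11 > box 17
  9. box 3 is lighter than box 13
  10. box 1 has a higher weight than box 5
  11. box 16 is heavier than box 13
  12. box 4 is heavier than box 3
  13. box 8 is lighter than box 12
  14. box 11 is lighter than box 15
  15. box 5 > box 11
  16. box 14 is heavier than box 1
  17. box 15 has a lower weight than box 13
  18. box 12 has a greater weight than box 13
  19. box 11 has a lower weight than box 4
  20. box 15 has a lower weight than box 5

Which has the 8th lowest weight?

Chaining the given pairs: box 17 < box 11 < box 15 < box 5 < box 1 < box 14 < box 3 < box 13 < box 16 < box 8 < box 12 < box 4.
The 8th smallest is box 13.

box 13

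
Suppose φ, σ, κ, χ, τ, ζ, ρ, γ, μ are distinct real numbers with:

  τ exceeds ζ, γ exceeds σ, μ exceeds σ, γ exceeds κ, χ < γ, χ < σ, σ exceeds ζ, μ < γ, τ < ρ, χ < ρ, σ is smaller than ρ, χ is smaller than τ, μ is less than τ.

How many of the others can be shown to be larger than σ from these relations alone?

4

The elements the relations force above σ are μ, τ, γ, ρ — no chain reaches any other.
That is 4.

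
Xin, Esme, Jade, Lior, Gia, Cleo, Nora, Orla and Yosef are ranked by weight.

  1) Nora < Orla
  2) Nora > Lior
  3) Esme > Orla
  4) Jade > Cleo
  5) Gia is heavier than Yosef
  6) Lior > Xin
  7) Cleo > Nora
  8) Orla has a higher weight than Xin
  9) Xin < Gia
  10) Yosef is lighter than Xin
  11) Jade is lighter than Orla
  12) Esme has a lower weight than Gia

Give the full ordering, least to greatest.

Each adjacent pair is fixed by a given relation: Yosef < Xin; Xin < Lior; Lior < Nora; Nora < Cleo; Cleo < Jade; Jade < Orla; Orla < Esme; Esme < Gia. Chaining them end to end gives the full order.

Yosef < Xin < Lior < Nora < Cleo < Jade < Orla < Esme < Gia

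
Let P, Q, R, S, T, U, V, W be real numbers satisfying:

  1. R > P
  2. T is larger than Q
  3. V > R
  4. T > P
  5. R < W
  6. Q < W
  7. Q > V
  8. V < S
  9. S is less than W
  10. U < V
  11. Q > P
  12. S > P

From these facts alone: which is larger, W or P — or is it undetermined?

Link the given pairs in sequence: P < R; R < V; V < S; S < W.
Together: P < R < V < S < W.
So W is larger.

W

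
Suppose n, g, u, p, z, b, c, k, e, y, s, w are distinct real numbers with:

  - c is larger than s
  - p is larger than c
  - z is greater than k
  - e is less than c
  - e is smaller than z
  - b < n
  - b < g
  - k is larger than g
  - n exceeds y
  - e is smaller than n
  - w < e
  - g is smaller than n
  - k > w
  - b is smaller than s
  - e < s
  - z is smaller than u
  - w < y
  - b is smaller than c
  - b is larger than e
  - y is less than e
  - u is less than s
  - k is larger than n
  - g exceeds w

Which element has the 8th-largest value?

Chaining the given pairs: w < y < e < b < g < n < k < z < u < s < c < p.
Counting 8 from the largest end gives g.

g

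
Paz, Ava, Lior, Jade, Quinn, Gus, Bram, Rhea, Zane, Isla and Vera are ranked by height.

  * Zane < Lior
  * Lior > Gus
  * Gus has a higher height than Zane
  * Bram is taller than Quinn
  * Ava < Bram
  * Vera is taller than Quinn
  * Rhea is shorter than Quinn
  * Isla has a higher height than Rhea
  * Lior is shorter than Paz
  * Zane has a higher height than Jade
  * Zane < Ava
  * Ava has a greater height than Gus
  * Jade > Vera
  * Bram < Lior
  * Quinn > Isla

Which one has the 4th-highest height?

Ava

Chaining the given pairs: Rhea < Isla < Quinn < Vera < Jade < Zane < Gus < Ava < Bram < Lior < Paz.
The 4th largest is Ava.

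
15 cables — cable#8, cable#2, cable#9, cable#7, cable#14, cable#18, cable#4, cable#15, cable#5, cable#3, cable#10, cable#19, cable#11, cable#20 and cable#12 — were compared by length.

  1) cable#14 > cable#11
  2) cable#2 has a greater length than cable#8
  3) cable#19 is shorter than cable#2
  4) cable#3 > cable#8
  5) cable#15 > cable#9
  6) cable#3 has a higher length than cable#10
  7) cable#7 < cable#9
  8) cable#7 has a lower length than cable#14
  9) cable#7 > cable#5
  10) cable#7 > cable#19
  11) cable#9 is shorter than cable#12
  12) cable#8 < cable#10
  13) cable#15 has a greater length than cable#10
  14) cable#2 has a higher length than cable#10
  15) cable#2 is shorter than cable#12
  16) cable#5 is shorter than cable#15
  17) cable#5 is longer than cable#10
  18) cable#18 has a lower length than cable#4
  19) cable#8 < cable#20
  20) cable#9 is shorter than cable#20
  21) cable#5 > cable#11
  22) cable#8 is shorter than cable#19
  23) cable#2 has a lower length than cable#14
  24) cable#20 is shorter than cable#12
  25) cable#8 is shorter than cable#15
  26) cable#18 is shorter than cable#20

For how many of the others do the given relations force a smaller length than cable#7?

5

The elements the relations force below cable#7 are cable#8, cable#10, cable#11, cable#5, cable#19 — no chain reaches any other.
That is 5.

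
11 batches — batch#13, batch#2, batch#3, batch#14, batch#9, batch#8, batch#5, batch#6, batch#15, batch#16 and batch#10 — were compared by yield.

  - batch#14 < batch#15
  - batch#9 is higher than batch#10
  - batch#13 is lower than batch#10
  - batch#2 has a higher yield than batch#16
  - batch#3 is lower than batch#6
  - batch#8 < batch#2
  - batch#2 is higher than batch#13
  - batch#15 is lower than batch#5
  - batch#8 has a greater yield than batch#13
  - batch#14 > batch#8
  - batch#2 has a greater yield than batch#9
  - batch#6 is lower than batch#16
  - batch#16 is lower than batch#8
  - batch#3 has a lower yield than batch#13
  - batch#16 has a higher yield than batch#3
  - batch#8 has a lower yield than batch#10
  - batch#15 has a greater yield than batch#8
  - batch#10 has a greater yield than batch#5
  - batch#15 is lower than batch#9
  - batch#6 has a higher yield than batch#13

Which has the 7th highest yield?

batch#8

Chaining the given pairs: batch#3 < batch#13 < batch#6 < batch#16 < batch#8 < batch#14 < batch#15 < batch#5 < batch#10 < batch#9 < batch#2.
The 7th largest is batch#8.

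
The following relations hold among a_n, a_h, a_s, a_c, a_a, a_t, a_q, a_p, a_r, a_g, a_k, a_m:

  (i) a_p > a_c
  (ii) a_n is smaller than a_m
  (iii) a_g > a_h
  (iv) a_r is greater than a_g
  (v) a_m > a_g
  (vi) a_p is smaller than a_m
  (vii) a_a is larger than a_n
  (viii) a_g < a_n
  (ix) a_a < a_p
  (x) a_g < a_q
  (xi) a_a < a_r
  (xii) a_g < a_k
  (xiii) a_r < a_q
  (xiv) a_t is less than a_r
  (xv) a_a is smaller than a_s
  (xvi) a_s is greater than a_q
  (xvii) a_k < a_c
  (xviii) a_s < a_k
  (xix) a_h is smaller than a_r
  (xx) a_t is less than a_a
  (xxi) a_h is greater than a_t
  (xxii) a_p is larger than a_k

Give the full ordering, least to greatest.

Nothing is placed below a_t, so it is least; from there a_t < a_h; a_h < a_g; a_g < a_n; a_n < a_a; a_a < a_r; a_r < a_q; a_q < a_s; a_s < a_k; a_k < a_c; a_c < a_p; a_p < a_m, each given directly.

a_t < a_h < a_g < a_n < a_a < a_r < a_q < a_s < a_k < a_c < a_p < a_m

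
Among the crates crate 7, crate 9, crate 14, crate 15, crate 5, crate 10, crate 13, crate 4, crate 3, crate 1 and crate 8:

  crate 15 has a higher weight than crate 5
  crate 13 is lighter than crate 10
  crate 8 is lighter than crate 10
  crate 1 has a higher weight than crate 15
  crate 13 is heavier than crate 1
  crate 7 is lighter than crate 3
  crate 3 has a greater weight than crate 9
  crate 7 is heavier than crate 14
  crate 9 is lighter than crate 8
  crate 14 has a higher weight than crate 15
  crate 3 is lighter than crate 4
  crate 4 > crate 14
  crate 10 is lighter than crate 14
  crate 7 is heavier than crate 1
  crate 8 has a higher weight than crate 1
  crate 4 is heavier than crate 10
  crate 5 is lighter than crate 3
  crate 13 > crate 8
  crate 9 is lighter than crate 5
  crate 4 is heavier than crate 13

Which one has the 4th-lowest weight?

crate 1

The consecutive relations fix a unique order: crate 9 < crate 5 < crate 15 < crate 1 < crate 8 < crate 13 < crate 10 < crate 14 < crate 7 < crate 3 < crate 4.
Counting 4 from the smallest end gives crate 1.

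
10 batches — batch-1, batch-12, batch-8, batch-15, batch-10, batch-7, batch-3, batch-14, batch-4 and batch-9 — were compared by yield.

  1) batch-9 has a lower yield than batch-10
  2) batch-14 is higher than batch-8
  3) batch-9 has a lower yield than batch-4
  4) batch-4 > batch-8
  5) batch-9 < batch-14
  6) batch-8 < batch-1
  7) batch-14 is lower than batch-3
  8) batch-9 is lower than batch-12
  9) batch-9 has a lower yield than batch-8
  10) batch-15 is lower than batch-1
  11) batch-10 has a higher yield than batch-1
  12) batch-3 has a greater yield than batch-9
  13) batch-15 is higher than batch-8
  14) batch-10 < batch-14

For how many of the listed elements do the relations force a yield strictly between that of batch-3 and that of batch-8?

The relations place batch-8 below batch-3. An element lies strictly between them when it is forced above batch-8 and also forced below batch-3.
Above batch-8: {batch-4, batch-15, batch-1, batch-10, batch-14}. Below batch-3: {batch-9, batch-15, batch-1, batch-10, batch-14}.
Intersection: {batch-15, batch-1, batch-10, batch-14} — 4.

4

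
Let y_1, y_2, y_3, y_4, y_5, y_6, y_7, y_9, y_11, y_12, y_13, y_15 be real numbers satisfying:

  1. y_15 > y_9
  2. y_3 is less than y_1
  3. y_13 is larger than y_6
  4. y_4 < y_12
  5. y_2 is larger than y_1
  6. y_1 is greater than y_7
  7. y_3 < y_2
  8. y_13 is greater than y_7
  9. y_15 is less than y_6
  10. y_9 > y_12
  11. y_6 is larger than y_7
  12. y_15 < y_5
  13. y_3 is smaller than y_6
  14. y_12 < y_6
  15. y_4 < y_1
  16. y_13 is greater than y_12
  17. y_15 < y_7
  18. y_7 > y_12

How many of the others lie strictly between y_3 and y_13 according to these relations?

1

Chaining upward from y_3 reaches: y_1, y_2, y_6.
Chaining downward from y_13 reaches: y_4, y_12, y_9, y_15, y_7, y_6.
Strictly between y_3 and y_13 are those in both lists: y_6 — 1 element.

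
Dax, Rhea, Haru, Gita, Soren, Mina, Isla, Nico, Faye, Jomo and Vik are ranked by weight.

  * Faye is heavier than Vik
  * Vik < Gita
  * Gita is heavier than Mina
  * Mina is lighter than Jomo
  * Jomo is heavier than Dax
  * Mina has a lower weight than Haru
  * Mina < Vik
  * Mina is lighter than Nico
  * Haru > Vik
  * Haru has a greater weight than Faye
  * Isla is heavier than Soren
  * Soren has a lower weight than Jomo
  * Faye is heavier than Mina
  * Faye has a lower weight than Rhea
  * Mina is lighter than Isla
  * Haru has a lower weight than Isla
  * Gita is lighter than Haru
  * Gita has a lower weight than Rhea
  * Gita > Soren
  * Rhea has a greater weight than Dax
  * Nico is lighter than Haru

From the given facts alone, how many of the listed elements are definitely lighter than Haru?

6

From Haru the given relations immediately reach Mina, Vik, Gita, Faye, Nico.
From those, Soren — 6 in total.
Nothing else is reachable below Haru; 6 in all.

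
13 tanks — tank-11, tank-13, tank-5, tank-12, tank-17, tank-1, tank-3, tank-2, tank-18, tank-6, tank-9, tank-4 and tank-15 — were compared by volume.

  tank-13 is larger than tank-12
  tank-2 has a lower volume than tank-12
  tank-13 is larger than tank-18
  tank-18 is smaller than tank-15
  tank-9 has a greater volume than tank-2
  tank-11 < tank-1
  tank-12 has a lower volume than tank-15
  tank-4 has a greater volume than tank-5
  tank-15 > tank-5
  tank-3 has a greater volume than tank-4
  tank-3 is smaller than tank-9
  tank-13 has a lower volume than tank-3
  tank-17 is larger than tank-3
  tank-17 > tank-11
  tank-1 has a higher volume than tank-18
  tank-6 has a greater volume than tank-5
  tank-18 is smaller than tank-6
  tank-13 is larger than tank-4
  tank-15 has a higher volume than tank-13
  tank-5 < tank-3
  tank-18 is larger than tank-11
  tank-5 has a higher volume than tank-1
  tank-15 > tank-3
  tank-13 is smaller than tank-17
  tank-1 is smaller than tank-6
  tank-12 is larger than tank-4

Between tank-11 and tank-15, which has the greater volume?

tank-11 < tank-18 and tank-18 < tank-1 give tank-11 < tank-1.
With tank-1 < tank-5: tank-11 < tank-18 < tank-1 < tank-5.
Then tank-5 < tank-4 extends the chain to tank-4.
Then tank-4 < tank-12 extends the chain to tank-12.
With tank-12 < tank-13: tank-11 < tank-18 < tank-1 < tank-5 < tank-4 < tank-12 < tank-13.
With tank-13 < tank-3: tank-11 < tank-18 < tank-1 < tank-5 < tank-4 < tank-12 < tank-13 < tank-3.
Then tank-3 < tank-15 extends the chain to tank-15.
So tank-11 < tank-15; tank-15 is the larger of the two.

tank-15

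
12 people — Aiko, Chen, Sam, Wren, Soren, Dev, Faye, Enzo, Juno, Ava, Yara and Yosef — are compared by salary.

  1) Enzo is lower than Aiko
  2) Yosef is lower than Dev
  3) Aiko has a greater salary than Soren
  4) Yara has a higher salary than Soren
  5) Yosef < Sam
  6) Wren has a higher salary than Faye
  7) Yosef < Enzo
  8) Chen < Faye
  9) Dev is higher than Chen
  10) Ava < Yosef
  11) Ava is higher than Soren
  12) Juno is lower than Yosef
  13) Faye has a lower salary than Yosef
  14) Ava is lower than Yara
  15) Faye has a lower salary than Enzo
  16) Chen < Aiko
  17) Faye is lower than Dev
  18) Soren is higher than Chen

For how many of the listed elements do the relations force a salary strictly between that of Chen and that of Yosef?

3

Chaining upward from Chen reaches: Soren, Faye, Ava, Yara, Sam, Enzo, Dev, Aiko, Wren.
Chaining downward from Yosef reaches: Soren, Faye, Juno, Ava.
Strictly between Chen and Yosef are those in both lists: Soren, Faye, Ava — 3 elements.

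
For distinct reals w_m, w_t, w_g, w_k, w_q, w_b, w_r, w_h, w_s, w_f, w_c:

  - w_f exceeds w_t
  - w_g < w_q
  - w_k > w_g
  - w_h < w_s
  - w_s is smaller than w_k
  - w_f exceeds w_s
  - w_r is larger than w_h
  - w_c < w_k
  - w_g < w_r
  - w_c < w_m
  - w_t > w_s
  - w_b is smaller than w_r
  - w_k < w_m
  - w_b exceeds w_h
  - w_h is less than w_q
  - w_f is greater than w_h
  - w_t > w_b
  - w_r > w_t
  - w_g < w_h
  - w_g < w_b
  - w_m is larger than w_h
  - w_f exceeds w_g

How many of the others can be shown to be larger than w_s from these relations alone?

Directly above w_s: w_t, w_k, w_f.
One step further: w_m, w_r (5 so far).
No other element is forced above w_s by the given relations, so the count is 5.

5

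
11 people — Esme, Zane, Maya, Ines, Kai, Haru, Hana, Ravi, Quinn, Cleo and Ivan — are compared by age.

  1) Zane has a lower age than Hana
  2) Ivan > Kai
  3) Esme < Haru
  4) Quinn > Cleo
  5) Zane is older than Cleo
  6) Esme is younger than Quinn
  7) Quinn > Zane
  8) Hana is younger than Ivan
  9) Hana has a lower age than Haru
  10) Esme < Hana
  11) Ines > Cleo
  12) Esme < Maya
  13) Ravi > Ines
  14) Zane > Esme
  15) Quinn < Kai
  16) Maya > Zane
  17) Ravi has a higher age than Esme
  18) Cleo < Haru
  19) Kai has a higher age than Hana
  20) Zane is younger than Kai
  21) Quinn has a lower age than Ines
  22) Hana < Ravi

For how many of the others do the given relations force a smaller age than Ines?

Directly below Ines: Cleo, Quinn.
One step further: Esme, Zane (4 so far).
No other element is forced below Ines by the given relations, so the count is 4.

4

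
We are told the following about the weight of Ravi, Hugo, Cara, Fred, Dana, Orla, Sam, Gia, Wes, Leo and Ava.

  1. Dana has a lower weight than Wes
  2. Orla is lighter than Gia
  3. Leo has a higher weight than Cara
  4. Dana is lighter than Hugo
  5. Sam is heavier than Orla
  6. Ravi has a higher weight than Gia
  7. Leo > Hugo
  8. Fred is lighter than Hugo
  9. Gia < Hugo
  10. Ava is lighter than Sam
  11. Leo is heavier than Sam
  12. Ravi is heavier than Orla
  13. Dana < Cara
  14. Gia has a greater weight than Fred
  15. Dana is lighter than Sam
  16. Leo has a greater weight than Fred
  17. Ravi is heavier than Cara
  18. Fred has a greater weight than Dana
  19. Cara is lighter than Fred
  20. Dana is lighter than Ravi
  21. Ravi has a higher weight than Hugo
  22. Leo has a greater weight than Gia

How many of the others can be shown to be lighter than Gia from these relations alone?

4

Directly below Gia: Orla, Fred.
One step further: Dana, Cara (4 so far).
Nothing else is reachable below Gia; 4 in all.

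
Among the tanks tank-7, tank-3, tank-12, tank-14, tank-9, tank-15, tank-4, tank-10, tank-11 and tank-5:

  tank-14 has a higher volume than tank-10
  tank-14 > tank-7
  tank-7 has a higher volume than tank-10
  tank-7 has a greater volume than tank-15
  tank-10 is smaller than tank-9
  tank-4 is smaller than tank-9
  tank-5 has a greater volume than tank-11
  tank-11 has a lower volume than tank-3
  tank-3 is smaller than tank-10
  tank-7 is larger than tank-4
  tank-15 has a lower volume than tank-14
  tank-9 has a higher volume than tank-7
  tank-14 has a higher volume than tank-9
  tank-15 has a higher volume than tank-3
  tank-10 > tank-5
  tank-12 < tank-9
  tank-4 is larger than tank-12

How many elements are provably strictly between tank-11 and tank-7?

4

Chaining upward from tank-11 reaches: tank-3, tank-15, tank-5, tank-10, tank-9, tank-14.
Chaining downward from tank-7 reaches: tank-3, tank-15, tank-5, tank-12, tank-4, tank-10.
Strictly between tank-11 and tank-7 are those in both lists: tank-3, tank-15, tank-5, tank-10 — 4 elements.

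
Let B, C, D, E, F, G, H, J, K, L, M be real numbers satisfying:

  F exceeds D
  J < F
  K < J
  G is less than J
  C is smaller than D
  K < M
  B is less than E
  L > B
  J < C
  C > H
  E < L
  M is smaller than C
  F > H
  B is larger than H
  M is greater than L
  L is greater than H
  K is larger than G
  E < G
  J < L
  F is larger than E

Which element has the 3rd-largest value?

Chaining the given pairs: H < B < E < G < K < J < L < M < C < D < F.
Counting 3 from the largest end gives C.

C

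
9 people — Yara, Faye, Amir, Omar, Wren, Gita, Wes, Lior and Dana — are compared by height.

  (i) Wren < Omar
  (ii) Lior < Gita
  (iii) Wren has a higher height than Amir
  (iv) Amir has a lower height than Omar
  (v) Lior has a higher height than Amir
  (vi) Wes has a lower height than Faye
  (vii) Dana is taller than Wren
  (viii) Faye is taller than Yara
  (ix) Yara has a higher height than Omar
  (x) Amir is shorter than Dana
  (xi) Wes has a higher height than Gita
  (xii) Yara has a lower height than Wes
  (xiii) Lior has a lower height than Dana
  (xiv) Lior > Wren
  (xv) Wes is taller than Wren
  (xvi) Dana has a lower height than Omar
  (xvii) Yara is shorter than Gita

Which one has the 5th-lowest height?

Piecing the relations together gives one ordering: Amir < Wren < Lior < Dana < Omar < Yara < Gita < Wes < Faye.
The 5th smallest is Omar.

Omar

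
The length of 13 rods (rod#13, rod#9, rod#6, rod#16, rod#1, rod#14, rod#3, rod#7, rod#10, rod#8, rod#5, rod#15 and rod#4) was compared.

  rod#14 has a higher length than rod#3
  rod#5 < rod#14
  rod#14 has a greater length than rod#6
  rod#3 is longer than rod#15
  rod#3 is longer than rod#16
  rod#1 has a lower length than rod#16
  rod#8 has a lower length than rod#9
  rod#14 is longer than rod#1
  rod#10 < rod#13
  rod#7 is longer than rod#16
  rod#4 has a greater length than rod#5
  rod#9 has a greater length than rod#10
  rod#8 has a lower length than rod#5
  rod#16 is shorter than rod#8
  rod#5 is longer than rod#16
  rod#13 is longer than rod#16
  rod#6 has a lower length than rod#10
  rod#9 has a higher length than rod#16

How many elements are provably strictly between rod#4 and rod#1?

3

The relations place rod#1 below rod#4. An element lies strictly between them when it is forced above rod#1 and also forced below rod#4.
Above rod#1: {rod#16, rod#7, rod#8, rod#5, rod#3, rod#14, rod#9, rod#13}. Below rod#4: {rod#16, rod#8, rod#5}.
Intersection: {rod#16, rod#8, rod#5} — 3.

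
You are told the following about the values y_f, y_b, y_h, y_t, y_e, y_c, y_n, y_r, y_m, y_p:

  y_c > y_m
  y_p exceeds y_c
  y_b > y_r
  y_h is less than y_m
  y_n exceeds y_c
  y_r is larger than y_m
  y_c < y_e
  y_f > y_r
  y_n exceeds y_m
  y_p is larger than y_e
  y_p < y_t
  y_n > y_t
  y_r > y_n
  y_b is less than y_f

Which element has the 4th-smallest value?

y_e

Piecing the relations together gives one ordering: y_h < y_m < y_c < y_e < y_p < y_t < y_n < y_r < y_b < y_f.
Counting 4 from the smallest end gives y_e.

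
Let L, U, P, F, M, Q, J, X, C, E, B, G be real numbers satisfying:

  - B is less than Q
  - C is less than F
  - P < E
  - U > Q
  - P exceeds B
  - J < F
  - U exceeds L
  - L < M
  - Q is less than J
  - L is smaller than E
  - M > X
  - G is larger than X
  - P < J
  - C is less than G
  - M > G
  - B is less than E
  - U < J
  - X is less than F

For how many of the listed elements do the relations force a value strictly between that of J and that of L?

Chaining upward from L reaches: U, E, M, F.
Chaining downward from J reaches: B, Q, U, P.
Strictly between L and J are those in both lists: U — 1 element.

1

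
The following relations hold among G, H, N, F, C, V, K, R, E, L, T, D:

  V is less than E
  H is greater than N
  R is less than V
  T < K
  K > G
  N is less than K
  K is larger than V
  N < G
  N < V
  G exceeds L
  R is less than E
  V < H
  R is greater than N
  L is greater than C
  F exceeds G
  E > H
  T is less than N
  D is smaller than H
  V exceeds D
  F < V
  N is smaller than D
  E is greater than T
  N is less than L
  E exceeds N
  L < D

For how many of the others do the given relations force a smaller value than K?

Directly below K: T, N, G, V.
One step further: L, R, D, F (8 so far).
One step further: C (9 so far).
No other element is forced below K by the given relations, so the count is 9.

9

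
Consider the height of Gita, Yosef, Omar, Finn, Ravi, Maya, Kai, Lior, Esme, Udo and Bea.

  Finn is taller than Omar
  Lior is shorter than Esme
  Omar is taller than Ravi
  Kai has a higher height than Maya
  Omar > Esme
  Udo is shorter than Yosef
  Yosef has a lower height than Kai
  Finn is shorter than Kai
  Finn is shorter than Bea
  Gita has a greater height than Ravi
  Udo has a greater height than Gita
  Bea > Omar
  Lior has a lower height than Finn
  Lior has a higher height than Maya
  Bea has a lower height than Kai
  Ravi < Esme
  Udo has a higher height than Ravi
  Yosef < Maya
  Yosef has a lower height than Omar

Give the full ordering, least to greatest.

Nothing is placed below Ravi, so it is least; from there Ravi < Gita; Gita < Udo; Udo < Yosef; Yosef < Maya; Maya < Lior; Lior < Esme; Esme < Omar; Omar < Finn; Finn < Bea; Bea < Kai, each given directly.

Ravi < Gita < Udo < Yosef < Maya < Lior < Esme < Omar < Finn < Bea < Kai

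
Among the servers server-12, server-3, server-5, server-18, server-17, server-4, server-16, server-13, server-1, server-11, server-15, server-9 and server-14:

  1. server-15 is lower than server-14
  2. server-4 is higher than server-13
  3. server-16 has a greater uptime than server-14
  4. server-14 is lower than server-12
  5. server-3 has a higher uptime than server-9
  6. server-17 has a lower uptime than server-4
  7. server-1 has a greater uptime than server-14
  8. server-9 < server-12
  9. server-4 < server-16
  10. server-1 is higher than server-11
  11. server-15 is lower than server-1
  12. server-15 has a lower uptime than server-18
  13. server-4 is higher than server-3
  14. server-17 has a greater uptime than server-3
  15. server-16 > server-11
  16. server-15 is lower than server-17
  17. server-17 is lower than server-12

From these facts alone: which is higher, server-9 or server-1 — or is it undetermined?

undetermined

Following every chain through server-9: above server-9 we get server-3, server-17, server-4, server-12, server-16.
server-1 is not reached, and no chain runs the other way from server-1 to server-9.
So the given relations leave the order of server-9 and server-1 undetermined.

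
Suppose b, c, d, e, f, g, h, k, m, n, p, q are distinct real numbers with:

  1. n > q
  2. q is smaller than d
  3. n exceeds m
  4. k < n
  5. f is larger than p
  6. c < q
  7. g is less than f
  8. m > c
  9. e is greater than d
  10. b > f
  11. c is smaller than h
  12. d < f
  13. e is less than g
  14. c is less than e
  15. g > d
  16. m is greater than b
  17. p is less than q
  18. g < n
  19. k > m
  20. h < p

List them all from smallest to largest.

Each adjacent pair is fixed by a given relation: c < h; h < p; p < q; q < d; d < e; e < g; g < f; f < b; b < m; m < k; k < n. Chaining them end to end gives the full order.

c < h < p < q < d < e < g < f < b < m < k < n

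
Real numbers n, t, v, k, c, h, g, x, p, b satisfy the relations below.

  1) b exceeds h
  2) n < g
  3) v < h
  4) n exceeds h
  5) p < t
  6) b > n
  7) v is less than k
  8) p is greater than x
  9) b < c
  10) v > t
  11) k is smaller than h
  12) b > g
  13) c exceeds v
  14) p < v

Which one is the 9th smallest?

b

Piecing the relations together gives one ordering: x < p < t < v < k < h < n < g < b < c.
Counting 9 from the smallest end gives b.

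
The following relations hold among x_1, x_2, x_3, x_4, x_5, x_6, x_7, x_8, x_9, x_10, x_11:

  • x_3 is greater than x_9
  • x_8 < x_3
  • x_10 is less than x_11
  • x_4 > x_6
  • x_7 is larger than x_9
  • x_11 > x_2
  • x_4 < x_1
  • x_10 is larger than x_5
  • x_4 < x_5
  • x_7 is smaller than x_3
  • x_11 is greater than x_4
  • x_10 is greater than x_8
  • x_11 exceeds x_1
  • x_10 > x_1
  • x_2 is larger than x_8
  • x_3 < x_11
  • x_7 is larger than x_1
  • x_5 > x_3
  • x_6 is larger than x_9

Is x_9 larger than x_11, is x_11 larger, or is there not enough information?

The relevant relations are x_9 < x_6; x_6 < x_4; x_4 < x_1; x_1 < x_7; x_7 < x_3; x_3 < x_5; x_5 < x_10; x_10 < x_11.
Chaining these gives x_9 < x_6 < x_4 < x_1 < x_7 < x_3 < x_5 < x_10 < x_11.
So x_11 is larger.

x_11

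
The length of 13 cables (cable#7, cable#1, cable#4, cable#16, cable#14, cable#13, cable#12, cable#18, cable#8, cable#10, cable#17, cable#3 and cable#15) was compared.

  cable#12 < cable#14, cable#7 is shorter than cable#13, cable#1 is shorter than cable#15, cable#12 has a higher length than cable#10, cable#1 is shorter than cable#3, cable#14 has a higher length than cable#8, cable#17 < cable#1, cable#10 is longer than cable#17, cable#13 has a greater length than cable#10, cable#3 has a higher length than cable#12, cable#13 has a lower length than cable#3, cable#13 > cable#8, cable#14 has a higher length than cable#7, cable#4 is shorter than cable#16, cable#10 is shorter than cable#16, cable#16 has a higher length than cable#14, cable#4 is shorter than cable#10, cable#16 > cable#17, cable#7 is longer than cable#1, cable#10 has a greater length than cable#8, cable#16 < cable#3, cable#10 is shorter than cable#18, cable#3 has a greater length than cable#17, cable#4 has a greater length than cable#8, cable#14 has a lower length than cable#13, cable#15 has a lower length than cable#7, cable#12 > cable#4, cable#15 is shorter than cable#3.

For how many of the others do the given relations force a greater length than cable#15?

The elements the relations force above cable#15 are cable#7, cable#14, cable#16, cable#13, cable#3 — no chain reaches any other.
That is 5.

5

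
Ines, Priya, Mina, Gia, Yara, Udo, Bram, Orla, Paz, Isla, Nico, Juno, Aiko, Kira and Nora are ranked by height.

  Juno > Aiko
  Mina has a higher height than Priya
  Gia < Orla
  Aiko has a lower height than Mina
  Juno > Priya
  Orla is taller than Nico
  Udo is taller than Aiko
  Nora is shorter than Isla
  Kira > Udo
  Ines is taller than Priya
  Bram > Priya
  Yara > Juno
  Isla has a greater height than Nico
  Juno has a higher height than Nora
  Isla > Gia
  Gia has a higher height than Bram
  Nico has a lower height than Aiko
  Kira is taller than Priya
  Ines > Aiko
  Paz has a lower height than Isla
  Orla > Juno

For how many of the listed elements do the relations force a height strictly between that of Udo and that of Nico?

1

The relations place Nico below Udo. An element lies strictly between them when it is forced above Nico and also forced below Udo.
Above Nico: {Aiko, Mina, Ines, Kira, Juno, Yara, Isla, Orla}. Below Udo: {Aiko}.
Intersection: {Aiko} — 1.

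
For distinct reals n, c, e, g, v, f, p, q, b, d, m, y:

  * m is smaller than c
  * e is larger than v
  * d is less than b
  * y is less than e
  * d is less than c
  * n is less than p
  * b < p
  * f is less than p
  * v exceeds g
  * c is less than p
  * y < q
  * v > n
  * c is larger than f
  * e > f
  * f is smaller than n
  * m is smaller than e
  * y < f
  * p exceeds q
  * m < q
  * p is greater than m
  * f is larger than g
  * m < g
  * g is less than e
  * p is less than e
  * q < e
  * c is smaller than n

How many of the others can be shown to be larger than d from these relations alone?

From d the given relations immediately reach b, c.
From those, n, p — 4 in total.
From those, v, e — 6 in total.
Nothing else is reachable above d; 6 in all.

6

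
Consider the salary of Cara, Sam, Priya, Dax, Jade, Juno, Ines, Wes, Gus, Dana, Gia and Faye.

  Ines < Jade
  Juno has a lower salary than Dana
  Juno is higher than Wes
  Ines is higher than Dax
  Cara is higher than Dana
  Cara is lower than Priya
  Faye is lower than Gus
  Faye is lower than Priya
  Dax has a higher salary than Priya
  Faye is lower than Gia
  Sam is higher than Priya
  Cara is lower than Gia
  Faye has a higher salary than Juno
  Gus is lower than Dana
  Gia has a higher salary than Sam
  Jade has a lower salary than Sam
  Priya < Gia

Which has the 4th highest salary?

Piecing the relations together gives one ordering: Wes < Juno < Faye < Gus < Dana < Cara < Priya < Dax < Ines < Jade < Sam < Gia.
The 4th largest is Ines.

Ines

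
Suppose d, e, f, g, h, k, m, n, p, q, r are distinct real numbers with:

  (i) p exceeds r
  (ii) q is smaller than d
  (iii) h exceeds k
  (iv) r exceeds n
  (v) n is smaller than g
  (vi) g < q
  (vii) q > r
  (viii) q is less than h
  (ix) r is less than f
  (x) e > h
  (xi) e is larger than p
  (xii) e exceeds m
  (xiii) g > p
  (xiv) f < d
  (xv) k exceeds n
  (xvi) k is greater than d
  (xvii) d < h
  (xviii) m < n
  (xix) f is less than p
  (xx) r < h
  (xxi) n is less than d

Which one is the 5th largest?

Chaining the given pairs: m < n < r < f < p < g < q < d < k < h < e.
Counting 5 from the largest end gives q.

q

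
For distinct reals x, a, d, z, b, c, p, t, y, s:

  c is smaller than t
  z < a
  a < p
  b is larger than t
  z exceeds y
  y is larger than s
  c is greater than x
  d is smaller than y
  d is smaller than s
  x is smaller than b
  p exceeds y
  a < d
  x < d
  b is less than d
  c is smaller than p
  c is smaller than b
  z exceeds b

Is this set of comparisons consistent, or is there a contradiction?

We have a < d stated directly, yet also d < s < y < z < a by chaining the others — so d < a. Contradiction.

inconsistent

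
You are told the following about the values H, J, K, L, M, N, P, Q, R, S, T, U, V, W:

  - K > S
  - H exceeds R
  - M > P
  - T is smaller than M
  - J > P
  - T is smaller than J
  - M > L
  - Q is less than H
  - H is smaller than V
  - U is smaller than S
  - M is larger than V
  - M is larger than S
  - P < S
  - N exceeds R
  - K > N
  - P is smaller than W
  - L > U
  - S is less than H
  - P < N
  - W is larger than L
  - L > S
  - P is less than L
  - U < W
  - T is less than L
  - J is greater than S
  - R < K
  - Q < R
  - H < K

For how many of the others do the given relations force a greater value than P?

9

Directly above P: N, S, L, W, M, J.
One step further: H, K (8 so far).
One step further: V (9 so far).
Nothing else is reachable above P; 9 in all.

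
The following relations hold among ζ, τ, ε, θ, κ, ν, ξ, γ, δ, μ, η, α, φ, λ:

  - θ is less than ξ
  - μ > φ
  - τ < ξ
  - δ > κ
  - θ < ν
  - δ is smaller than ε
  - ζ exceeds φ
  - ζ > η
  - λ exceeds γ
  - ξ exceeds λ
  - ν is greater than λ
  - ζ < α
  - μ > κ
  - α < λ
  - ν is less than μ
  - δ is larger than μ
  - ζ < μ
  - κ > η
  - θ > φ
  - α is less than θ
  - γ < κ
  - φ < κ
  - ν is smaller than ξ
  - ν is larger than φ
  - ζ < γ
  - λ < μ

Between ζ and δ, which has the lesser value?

ζ

ζ < α and α < θ give ζ < θ.
Then θ < ν extends the chain to ν.
With ν < μ: ζ < α < θ < ν < μ.
Then μ < δ extends the chain to δ.
So ζ < δ; ζ is the smaller of the two.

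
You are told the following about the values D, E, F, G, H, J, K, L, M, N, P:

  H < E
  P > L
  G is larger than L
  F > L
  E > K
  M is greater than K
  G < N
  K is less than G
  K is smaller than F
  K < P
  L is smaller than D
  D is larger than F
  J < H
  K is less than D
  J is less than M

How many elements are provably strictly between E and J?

Chaining upward from J reaches: H, M.
Chaining downward from E reaches: K, H.
Strictly between J and E are those in both lists: H — 1 element.

1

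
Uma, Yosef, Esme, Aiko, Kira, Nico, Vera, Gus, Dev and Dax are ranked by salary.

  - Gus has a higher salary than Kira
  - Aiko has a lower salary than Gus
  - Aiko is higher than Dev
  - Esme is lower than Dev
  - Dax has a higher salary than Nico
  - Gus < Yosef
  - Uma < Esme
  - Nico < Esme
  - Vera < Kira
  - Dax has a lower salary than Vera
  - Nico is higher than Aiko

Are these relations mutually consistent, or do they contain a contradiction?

inconsistent

Chaining the given relations yields Esme < Dev < Aiko < Nico, so Esme < Nico. But one relation states Nico < Esme. These cannot both hold.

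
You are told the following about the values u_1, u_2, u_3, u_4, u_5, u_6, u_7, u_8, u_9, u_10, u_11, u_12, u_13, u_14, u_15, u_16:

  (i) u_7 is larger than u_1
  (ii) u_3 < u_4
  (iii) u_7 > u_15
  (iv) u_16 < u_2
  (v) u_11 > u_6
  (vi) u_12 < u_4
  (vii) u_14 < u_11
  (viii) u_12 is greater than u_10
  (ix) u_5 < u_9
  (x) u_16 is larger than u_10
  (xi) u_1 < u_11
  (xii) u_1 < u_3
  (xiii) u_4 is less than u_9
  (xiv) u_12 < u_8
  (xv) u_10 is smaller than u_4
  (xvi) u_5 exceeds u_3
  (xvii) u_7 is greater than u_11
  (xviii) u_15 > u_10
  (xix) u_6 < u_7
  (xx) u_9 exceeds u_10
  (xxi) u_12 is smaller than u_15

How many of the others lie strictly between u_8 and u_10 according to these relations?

The relations place u_10 below u_8. An element lies strictly between them when it is forced above u_10 and also forced below u_8.
Above u_10: {u_12, u_16, u_15, u_4, u_2, u_7, u_9}. Below u_8: {u_12}.
Intersection: {u_12} — 1.

1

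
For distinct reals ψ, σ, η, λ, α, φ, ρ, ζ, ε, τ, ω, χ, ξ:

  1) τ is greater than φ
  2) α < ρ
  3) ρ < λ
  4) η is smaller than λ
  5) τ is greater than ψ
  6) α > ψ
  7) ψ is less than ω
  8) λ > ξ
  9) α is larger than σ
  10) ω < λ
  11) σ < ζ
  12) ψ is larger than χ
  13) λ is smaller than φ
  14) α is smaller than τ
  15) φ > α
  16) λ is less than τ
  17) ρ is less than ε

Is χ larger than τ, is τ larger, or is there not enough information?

τ

Link the given pairs in sequence: χ < ψ; ψ < ω; ω < λ; λ < φ; φ < τ.
Chaining these gives χ < ψ < ω < λ < φ < τ.
So τ is larger.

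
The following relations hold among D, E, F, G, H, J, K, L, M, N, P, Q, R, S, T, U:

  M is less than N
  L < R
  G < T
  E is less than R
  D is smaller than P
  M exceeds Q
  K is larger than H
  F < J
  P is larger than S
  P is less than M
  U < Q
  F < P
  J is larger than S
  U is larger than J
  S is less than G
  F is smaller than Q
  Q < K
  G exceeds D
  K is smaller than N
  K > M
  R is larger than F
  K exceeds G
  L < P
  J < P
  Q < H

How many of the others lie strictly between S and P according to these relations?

The relations place S below P. An element lies strictly between them when it is forced above S and also forced below P.
Above S: {J, U, Q, G, H, M, T, K, N}. Below P: {F, D, L, J}.
Intersection: {J} — 1.

1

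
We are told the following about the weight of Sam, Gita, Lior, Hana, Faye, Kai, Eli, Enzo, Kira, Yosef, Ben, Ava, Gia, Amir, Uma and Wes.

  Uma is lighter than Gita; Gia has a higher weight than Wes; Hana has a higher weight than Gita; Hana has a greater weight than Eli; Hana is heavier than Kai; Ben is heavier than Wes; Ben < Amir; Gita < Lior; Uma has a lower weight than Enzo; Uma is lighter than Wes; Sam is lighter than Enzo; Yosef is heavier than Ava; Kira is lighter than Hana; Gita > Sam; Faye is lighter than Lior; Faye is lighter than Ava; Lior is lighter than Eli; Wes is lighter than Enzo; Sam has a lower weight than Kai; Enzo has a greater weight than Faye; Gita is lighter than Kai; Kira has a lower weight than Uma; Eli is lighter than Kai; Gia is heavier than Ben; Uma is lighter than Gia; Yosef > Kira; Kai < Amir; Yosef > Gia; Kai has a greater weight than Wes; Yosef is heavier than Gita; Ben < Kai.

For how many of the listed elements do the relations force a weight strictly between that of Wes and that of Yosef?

2

The relations place Wes below Yosef. An element lies strictly between them when it is forced above Wes and also forced below Yosef.
Above Wes: {Ben, Gia, Kai, Enzo, Hana, Amir}. Below Yosef: {Kira, Uma, Faye, Ava, Sam, Ben, Gita, Gia}.
Intersection: {Ben, Gia} — 2.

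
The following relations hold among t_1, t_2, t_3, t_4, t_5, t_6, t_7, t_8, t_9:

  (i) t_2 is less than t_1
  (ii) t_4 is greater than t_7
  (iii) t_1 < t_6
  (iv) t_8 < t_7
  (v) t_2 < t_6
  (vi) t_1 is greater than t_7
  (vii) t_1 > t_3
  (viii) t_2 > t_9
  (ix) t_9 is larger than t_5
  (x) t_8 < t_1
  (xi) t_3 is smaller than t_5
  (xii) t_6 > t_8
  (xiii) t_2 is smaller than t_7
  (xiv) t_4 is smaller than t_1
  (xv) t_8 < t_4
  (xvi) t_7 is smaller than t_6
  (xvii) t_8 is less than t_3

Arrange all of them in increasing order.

Each adjacent pair is fixed by a given relation: t_8 < t_3; t_3 < t_5; t_5 < t_9; t_9 < t_2; t_2 < t_7; t_7 < t_4; t_4 < t_1; t_1 < t_6. Chaining them end to end gives the full order.

t_8 < t_3 < t_5 < t_9 < t_2 < t_7 < t_4 < t_1 < t_6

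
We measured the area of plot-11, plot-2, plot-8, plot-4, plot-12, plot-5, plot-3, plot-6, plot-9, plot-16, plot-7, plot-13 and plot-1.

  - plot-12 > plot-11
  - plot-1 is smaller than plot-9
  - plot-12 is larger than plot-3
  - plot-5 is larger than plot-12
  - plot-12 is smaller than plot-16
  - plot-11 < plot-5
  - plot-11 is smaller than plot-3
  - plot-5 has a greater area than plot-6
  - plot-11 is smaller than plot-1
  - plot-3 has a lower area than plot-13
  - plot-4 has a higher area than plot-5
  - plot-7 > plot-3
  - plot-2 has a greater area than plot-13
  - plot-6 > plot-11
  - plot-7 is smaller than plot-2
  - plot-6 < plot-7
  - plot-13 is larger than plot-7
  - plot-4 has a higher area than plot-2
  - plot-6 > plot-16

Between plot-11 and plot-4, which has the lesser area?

plot-11

Link the given pairs in sequence: plot-11 < plot-12; plot-12 < plot-16; plot-16 < plot-6; plot-6 < plot-7; plot-7 < plot-13; plot-13 < plot-2; plot-2 < plot-4.
Together: plot-11 < plot-12 < plot-16 < plot-6 < plot-7 < plot-13 < plot-2 < plot-4.
So plot-11 < plot-4; plot-11 is the smaller of the two.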